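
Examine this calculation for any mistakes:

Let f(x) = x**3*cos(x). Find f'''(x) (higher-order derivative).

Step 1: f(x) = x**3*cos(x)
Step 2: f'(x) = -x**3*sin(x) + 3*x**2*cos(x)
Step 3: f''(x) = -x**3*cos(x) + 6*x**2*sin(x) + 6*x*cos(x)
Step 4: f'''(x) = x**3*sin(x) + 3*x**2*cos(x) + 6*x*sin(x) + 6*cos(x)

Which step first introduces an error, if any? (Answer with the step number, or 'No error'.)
Step 3

Step 3 is incorrect due to a sign flip.
The step shows: -x**3*cos(x) + 6*x**2*sin(x) + 6*x*cos(x)
The correct value should be: -x**3*cos(x) - 6*x**2*sin(x) + 6*x*cos(x)

Explanation: The sign of one term was flipped: the term -6*x**2*sin(x) was incorrectly written as 6*x**2*sin(x)
The later steps are derived from this incorrect expression, so the error originates in Step 3.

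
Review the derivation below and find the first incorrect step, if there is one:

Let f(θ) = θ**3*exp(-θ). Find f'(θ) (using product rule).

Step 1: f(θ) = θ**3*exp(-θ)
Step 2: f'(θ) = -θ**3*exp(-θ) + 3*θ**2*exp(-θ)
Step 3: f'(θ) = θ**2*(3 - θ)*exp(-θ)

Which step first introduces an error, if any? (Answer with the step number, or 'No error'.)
No error

All steps in this derivation are correct.
The final answer f'(θ) = θ**2*(3 - θ)*exp(-θ) is valid.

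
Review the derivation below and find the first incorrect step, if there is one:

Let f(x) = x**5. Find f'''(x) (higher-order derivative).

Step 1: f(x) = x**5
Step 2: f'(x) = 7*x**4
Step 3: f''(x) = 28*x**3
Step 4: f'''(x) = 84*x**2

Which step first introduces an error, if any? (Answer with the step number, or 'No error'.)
Step 2

Step 2 is incorrect due to a wrong coefficient.
The step shows: 7*x**4
The correct value should be: 5*x**4

Explanation: The coefficient 5 was incorrectly written as 7: the term 5*x**4 was incorrectly written as 7*x**4
The later steps are derived from this incorrect expression, so the error originates in Step 2.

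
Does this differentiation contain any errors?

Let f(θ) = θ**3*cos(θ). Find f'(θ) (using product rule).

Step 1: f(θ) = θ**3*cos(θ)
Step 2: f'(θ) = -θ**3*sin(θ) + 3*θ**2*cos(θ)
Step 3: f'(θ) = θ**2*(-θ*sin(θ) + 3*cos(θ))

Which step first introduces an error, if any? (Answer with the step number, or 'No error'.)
No error

All steps in this derivation are correct.
The final answer f'(θ) = θ**2*(-θ*sin(θ) + 3*cos(θ)) is valid.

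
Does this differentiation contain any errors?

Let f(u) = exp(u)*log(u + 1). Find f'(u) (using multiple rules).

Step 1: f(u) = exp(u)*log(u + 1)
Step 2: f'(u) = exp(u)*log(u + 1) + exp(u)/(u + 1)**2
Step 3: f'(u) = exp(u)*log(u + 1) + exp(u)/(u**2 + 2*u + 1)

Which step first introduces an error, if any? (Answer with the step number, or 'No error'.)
Step 2

Step 2 is incorrect due to a wrong exponent.
The step shows: exp(u)*log(u + 1) + exp(u)/(u + 1)**2
The correct value should be: exp(u)*log(u + 1) + exp(u)/(u + 1)

Explanation: The exponent -1 on u + 1 was incorrectly written as -2: the term exp(u)/(u + 1) was incorrectly written as exp(u)/(u + 1)**2
The later steps are derived from this incorrect expression, so the error originates in Step 2.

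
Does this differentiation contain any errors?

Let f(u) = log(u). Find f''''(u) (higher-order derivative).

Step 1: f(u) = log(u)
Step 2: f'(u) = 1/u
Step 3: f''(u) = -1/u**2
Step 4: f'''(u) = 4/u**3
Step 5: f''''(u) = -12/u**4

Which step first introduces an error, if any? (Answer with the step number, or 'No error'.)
Step 4

Step 4 is incorrect due to a wrong coefficient.
The step shows: 4/u**3
The correct value should be: 2/u**3

Explanation: The coefficient 2 was incorrectly written as 4: the term 2/u**3 was incorrectly written as 4/u**3
The later steps are derived from this incorrect expression, so the error originates in Step 4.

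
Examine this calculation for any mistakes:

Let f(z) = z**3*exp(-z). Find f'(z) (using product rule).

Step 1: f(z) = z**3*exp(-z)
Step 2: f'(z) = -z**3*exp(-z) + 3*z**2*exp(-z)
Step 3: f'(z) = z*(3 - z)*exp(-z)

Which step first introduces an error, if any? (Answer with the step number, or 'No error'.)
Step 3

Step 3 is incorrect due to a wrong exponent.
The step shows: z*(3 - z)*exp(-z)
The correct value should be: z**2*(3 - z)*exp(-z)

Explanation: The exponent 2 on z was incorrectly written as 1: the term z**2*(3 - z)*exp(-z) was incorrectly written as z*(3 - z)*exp(-z)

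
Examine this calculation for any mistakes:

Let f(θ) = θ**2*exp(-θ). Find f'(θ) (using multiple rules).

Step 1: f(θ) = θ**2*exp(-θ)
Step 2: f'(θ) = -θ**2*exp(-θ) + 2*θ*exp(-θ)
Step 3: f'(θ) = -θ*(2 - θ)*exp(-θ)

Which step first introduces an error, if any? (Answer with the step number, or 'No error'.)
Step 3

Step 3 is incorrect due to a sign flip.
The step shows: -θ*(2 - θ)*exp(-θ)
The correct value should be: θ*(2 - θ)*exp(-θ)

Explanation: The sign of the whole expression was flipped: the term θ*(2 - θ)*exp(-θ) was incorrectly written as -θ*(2 - θ)*exp(-θ)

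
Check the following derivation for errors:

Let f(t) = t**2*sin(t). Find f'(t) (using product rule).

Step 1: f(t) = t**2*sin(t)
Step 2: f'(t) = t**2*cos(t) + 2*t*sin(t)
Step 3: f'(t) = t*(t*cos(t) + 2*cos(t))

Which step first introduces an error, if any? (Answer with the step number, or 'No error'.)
Step 3

Step 3 is incorrect due to a wrong trig function.
The step shows: t*(t*cos(t) + 2*cos(t))
The correct value should be: t*(t*cos(t) + 2*sin(t))

Explanation: sin(t) was incorrectly written as cos(t): the term t*(t*cos(t) + 2*sin(t)) was incorrectly written as t*(t*cos(t) + 2*cos(t))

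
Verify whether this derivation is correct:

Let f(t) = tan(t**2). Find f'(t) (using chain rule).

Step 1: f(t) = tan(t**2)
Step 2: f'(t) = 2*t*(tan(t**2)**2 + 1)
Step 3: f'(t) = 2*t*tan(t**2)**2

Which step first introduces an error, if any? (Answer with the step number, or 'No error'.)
Step 3

Step 3 is incorrect due to a dropped term.
The step shows: 2*t*tan(t**2)**2
The correct value should be: 2*t*tan(t**2)**2 + 2*t

Explanation: A term was dropped: the term 2*t was incorrectly omitted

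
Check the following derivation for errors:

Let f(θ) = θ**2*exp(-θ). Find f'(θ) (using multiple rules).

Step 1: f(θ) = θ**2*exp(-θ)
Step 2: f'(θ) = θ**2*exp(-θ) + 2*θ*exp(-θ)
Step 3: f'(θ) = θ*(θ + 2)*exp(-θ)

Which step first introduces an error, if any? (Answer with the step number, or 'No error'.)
Step 2

Step 2 is incorrect due to a sign flip.
The step shows: θ**2*exp(-θ) + 2*θ*exp(-θ)
The correct value should be: -θ**2*exp(-θ) + 2*θ*exp(-θ)

Explanation: The sign of one term was flipped: the term -θ**2*exp(-θ) was incorrectly written as θ**2*exp(-θ)
The later steps are derived from this incorrect expression, so the error originates in Step 2.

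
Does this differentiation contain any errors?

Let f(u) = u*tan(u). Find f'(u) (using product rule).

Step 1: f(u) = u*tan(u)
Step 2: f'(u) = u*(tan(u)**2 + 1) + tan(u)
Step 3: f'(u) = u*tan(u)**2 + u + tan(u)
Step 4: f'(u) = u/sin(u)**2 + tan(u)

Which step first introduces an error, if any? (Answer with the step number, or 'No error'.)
Step 4

Step 4 is incorrect due to a wrong trig function.
The step shows: u/sin(u)**2 + tan(u)
The correct value should be: u/cos(u)**2 + tan(u)

Explanation: cos(u) was incorrectly written as sin(u): the term u/cos(u)**2 was incorrectly written as u/sin(u)**2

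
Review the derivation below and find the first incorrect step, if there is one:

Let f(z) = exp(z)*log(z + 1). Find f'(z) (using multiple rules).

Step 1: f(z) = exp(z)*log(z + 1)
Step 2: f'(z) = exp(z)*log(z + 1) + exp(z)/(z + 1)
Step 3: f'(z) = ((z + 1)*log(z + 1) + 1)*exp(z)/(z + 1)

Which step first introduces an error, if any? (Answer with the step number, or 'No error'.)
No error

All steps in this derivation are correct.
The final answer f'(z) = ((z + 1)*log(z + 1) + 1)*exp(z)/(z + 1) is valid.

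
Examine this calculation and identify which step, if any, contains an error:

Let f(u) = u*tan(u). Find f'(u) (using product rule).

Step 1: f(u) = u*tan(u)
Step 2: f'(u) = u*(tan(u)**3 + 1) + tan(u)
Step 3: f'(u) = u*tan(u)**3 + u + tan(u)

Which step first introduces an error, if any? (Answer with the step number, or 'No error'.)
Step 2

Step 2 is incorrect due to a wrong exponent.
The step shows: u*(tan(u)**3 + 1) + tan(u)
The correct value should be: u*(tan(u)**2 + 1) + tan(u)

Explanation: The exponent 2 on tan(u) was incorrectly written as 3: the term u*(tan(u)**2 + 1) was incorrectly written as u*(tan(u)**3 + 1)
The later steps are derived from this incorrect expression, so the error originates in Step 2.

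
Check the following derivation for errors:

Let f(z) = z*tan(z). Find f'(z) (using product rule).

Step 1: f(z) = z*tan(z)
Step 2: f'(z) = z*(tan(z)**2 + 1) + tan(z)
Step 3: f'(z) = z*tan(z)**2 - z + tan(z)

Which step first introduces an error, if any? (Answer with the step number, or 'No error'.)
Step 3

Step 3 is incorrect due to a sign flip.
The step shows: z*tan(z)**2 - z + tan(z)
The correct value should be: z*tan(z)**2 + z + tan(z)

Explanation: The sign of one term was flipped: the term z was incorrectly written as -z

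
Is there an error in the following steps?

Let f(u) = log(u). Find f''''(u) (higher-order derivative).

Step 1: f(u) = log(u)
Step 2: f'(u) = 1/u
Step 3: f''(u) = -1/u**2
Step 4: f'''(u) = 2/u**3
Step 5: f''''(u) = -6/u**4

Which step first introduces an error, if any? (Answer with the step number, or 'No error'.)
No error

All steps in this derivation are correct.
The final answer f''''(u) = -6/u**4 is valid.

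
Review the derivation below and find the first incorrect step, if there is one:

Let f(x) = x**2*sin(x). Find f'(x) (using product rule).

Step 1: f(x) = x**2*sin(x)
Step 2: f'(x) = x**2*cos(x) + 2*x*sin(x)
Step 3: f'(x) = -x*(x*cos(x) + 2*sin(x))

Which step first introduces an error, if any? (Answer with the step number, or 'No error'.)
Step 3

Step 3 is incorrect due to a sign flip.
The step shows: -x*(x*cos(x) + 2*sin(x))
The correct value should be: x*(x*cos(x) + 2*sin(x))

Explanation: The sign of the whole expression was flipped: the term x*(x*cos(x) + 2*sin(x)) was incorrectly written as -x*(x*cos(x) + 2*sin(x))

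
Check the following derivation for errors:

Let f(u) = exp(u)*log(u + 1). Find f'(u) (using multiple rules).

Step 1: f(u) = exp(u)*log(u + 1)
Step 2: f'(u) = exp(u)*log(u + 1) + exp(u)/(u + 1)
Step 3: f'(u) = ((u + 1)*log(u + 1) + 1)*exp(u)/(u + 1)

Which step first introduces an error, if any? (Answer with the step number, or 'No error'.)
No error

All steps in this derivation are correct.
The final answer f'(u) = ((u + 1)*log(u + 1) + 1)*exp(u)/(u + 1) is valid.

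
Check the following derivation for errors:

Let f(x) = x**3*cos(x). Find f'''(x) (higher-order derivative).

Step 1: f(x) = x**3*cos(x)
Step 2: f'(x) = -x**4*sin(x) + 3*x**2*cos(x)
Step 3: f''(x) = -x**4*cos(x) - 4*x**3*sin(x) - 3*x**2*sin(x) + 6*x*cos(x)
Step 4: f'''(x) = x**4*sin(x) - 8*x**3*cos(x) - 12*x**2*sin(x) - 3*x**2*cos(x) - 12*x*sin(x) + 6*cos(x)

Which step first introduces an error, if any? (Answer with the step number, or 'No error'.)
Step 2

Step 2 is incorrect due to a wrong exponent.
The step shows: -x**4*sin(x) + 3*x**2*cos(x)
The correct value should be: -x**3*sin(x) + 3*x**2*cos(x)

Explanation: The exponent 3 on x was incorrectly written as 4: the term -x**3*sin(x) was incorrectly written as -x**4*sin(x)
The later steps are derived from this incorrect expression, so the error originates in Step 2.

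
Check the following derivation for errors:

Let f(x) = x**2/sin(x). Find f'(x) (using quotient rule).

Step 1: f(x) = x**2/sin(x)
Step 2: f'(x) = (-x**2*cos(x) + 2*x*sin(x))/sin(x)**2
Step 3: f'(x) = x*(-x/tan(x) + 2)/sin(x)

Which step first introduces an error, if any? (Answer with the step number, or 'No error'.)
No error

All steps in this derivation are correct.
The final answer f'(x) = x*(-x/tan(x) + 2)/sin(x) is valid.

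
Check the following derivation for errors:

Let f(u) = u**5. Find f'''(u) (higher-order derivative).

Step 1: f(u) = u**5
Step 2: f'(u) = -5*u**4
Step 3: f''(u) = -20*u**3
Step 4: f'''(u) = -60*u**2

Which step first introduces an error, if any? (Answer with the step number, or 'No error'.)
Step 2

Step 2 is incorrect due to a sign flip.
The step shows: -5*u**4
The correct value should be: 5*u**4

Explanation: The sign of the whole expression was flipped: the term 5*u**4 was incorrectly written as -5*u**4
The later steps are derived from this incorrect expression, so the error originates in Step 2.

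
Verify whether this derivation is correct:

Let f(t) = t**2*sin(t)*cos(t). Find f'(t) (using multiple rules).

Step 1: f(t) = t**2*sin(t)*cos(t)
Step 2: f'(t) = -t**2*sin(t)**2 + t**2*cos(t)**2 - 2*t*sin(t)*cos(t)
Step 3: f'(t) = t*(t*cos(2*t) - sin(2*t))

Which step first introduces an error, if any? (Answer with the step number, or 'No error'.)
Step 2

Step 2 is incorrect due to a sign flip.
The step shows: -t**2*sin(t)**2 + t**2*cos(t)**2 - 2*t*sin(t)*cos(t)
The correct value should be: -t**2*sin(t)**2 + t**2*cos(t)**2 + 2*t*sin(t)*cos(t)

Explanation: The sign of one term was flipped: the term 2*t*sin(t)*cos(t) was incorrectly written as -2*t*sin(t)*cos(t)
The later steps are derived from this incorrect expression, so the error originates in Step 2.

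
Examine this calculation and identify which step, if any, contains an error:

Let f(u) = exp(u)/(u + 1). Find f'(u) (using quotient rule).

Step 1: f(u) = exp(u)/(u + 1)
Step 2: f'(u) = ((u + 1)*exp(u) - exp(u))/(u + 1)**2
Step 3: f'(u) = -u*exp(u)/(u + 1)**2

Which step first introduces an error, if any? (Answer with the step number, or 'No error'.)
Step 3

Step 3 is incorrect due to a sign flip.
The step shows: -u*exp(u)/(u + 1)**2
The correct value should be: u*exp(u)/(u + 1)**2

Explanation: The sign of the whole expression was flipped: the term u*exp(u)/(u + 1)**2 was incorrectly written as -u*exp(u)/(u + 1)**2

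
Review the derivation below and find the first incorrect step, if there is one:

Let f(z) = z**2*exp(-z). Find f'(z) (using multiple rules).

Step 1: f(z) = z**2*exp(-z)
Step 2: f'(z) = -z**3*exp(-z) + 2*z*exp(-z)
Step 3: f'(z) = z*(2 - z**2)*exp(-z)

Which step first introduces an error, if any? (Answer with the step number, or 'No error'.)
Step 2

Step 2 is incorrect due to a wrong exponent.
The step shows: -z**3*exp(-z) + 2*z*exp(-z)
The correct value should be: -z**2*exp(-z) + 2*z*exp(-z)

Explanation: The exponent 2 on z was incorrectly written as 3: the term -z**2*exp(-z) was incorrectly written as -z**3*exp(-z)
The later steps are derived from this incorrect expression, so the error originates in Step 2.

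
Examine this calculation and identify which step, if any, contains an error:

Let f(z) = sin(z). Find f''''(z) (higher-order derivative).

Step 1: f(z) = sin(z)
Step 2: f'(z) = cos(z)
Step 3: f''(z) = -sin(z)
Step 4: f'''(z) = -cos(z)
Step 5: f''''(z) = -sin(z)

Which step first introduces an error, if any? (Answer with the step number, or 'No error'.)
Step 5

Step 5 is incorrect due to a sign flip.
The step shows: -sin(z)
The correct value should be: sin(z)

Explanation: The sign of the whole expression was flipped: the term sin(z) was incorrectly written as -sin(z)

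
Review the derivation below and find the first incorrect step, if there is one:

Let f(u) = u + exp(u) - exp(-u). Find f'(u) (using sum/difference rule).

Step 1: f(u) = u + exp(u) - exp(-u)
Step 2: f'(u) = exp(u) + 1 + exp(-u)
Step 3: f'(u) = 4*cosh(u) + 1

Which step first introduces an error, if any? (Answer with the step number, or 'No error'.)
Step 3

Step 3 is incorrect due to a wrong coefficient.
The step shows: 4*cosh(u) + 1
The correct value should be: 2*cosh(u) + 1

Explanation: The coefficient 2 was incorrectly written as 4: the term 2*cosh(u) was incorrectly written as 4*cosh(u)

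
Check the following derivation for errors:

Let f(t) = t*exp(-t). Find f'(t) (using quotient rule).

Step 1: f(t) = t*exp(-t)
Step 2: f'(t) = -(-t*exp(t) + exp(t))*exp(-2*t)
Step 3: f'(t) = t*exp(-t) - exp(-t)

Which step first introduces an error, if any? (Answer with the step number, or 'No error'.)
Step 2

Step 2 is incorrect due to a sign flip.
The step shows: -(-t*exp(t) + exp(t))*exp(-2*t)
The correct value should be: (-t*exp(t) + exp(t))*exp(-2*t)

Explanation: The sign of the whole expression was flipped: the term (-t*exp(t) + exp(t))*exp(-2*t) was incorrectly written as -(-t*exp(t) + exp(t))*exp(-2*t)
The later steps are derived from this incorrect expression, so the error originates in Step 2.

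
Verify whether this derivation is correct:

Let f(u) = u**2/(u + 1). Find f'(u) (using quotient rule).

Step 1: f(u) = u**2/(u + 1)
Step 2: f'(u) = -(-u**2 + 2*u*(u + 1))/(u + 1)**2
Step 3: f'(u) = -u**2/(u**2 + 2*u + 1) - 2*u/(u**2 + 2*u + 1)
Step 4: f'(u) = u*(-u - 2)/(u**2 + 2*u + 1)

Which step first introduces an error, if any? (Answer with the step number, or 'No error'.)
Step 2

Step 2 is incorrect due to a sign flip.
The step shows: -(-u**2 + 2*u*(u + 1))/(u + 1)**2
The correct value should be: (-u**2 + 2*u*(u + 1))/(u + 1)**2

Explanation: The sign of the whole expression was flipped: the term (-u**2 + 2*u*(u + 1))/(u + 1)**2 was incorrectly written as -(-u**2 + 2*u*(u + 1))/(u + 1)**2
The later steps are derived from this incorrect expression, so the error originates in Step 2.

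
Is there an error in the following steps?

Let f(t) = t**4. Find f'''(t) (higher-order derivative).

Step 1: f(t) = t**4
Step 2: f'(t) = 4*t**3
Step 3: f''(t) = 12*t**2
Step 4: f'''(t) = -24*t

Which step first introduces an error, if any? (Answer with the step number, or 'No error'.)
Step 4

Step 4 is incorrect due to a sign flip.
The step shows: -24*t
The correct value should be: 24*t

Explanation: The sign of the whole expression was flipped: the term 24*t was incorrectly written as -24*t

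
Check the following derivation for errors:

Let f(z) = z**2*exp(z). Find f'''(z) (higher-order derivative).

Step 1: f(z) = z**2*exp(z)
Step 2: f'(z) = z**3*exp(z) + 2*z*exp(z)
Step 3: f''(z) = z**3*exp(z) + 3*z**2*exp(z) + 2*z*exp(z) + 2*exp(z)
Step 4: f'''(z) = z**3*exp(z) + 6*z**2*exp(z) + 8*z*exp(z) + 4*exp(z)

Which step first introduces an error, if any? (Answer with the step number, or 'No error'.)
Step 2

Step 2 is incorrect due to a wrong exponent.
The step shows: z**3*exp(z) + 2*z*exp(z)
The correct value should be: z**2*exp(z) + 2*z*exp(z)

Explanation: The exponent 2 on z was incorrectly written as 3: the term z**2*exp(z) was incorrectly written as z**3*exp(z)
The later steps are derived from this incorrect expression, so the error originates in Step 2.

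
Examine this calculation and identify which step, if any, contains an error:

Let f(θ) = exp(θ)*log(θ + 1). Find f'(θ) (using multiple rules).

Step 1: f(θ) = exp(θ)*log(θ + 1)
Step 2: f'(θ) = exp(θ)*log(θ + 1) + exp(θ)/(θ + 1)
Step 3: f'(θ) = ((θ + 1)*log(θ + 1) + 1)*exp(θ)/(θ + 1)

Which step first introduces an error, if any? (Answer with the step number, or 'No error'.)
No error

All steps in this derivation are correct.
The final answer f'(θ) = ((θ + 1)*log(θ + 1) + 1)*exp(θ)/(θ + 1) is valid.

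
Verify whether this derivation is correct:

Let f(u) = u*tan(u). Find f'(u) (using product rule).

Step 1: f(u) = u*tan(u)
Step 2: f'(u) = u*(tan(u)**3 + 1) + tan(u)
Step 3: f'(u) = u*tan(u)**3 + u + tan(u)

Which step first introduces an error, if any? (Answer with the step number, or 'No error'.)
Step 2

Step 2 is incorrect due to a wrong exponent.
The step shows: u*(tan(u)**3 + 1) + tan(u)
The correct value should be: u*(tan(u)**2 + 1) + tan(u)

Explanation: The exponent 2 on tan(u) was incorrectly written as 3: the term u*(tan(u)**2 + 1) was incorrectly written as u*(tan(u)**3 + 1)
The later steps are derived from this incorrect expression, so the error originates in Step 2.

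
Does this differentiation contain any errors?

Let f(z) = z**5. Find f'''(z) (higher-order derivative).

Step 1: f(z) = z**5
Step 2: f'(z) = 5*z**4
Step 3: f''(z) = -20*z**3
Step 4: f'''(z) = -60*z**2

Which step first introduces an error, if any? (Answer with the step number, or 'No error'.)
Step 3

Step 3 is incorrect due to a sign flip.
The step shows: -20*z**3
The correct value should be: 20*z**3

Explanation: The sign of the whole expression was flipped: the term 20*z**3 was incorrectly written as -20*z**3
The later steps are derived from this incorrect expression, so the error originates in Step 3.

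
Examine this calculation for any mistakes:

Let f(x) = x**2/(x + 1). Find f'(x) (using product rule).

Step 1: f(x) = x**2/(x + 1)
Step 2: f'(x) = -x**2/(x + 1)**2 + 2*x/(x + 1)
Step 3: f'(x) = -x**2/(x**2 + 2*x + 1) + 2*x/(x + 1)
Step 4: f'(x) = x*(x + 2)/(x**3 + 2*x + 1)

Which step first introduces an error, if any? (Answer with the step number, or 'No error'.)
Step 4

Step 4 is incorrect due to a wrong exponent.
The step shows: x*(x + 2)/(x**3 + 2*x + 1)
The correct value should be: x*(x + 2)/(x**2 + 2*x + 1)

Explanation: The exponent 2 on x was incorrectly written as 3: the term x*(x + 2)/(x**2 + 2*x + 1) was incorrectly written as x*(x + 2)/(x**3 + 2*x + 1)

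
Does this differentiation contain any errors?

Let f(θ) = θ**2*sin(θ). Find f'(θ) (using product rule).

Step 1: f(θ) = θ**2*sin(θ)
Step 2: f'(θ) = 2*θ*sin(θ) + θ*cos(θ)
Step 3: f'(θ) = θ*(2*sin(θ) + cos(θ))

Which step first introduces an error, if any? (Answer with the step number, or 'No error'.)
Step 2

Step 2 is incorrect due to a wrong exponent.
The step shows: 2*θ*sin(θ) + θ*cos(θ)
The correct value should be: θ**2*cos(θ) + 2*θ*sin(θ)

Explanation: The exponent 2 on θ was incorrectly written as 1: the term θ**2*cos(θ) was incorrectly written as θ*cos(θ)
The later steps are derived from this incorrect expression, so the error originates in Step 2.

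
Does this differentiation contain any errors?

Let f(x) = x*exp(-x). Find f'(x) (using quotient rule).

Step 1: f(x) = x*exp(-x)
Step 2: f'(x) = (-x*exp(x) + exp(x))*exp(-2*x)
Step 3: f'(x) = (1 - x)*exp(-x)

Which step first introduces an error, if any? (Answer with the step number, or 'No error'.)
No error

All steps in this derivation are correct.
The final answer f'(x) = (1 - x)*exp(-x) is valid.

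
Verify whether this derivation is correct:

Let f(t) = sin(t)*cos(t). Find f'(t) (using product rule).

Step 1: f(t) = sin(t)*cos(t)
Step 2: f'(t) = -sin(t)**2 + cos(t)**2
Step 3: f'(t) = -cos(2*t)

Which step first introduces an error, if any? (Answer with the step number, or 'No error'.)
Step 3

Step 3 is incorrect due to a sign flip.
The step shows: -cos(2*t)
The correct value should be: cos(2*t)

Explanation: The sign of the whole expression was flipped: the term cos(2*t) was incorrectly written as -cos(2*t)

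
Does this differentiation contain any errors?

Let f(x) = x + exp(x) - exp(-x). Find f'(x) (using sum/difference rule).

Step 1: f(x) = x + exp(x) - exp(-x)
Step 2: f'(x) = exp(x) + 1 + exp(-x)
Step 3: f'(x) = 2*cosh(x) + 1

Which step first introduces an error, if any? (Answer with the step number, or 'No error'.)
No error

All steps in this derivation are correct.
The final answer f'(x) = 2*cosh(x) + 1 is valid.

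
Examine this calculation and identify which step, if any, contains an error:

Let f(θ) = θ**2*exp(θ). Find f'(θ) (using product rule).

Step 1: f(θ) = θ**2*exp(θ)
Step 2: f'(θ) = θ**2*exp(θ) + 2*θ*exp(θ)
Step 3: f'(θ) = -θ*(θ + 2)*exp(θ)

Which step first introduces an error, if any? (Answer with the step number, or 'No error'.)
Step 3

Step 3 is incorrect due to a sign flip.
The step shows: -θ*(θ + 2)*exp(θ)
The correct value should be: θ*(θ + 2)*exp(θ)

Explanation: The sign of the whole expression was flipped: the term θ*(θ + 2)*exp(θ) was incorrectly written as -θ*(θ + 2)*exp(θ)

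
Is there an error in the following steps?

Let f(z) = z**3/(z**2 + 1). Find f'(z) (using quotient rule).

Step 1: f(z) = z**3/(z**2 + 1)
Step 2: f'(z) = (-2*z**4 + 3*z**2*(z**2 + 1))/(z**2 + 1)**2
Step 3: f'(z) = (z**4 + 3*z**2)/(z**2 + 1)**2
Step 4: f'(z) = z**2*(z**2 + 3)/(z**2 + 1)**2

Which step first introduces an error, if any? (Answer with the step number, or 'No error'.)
No error

All steps in this derivation are correct.
The final answer f'(z) = z**2*(z**2 + 3)/(z**2 + 1)**2 is valid.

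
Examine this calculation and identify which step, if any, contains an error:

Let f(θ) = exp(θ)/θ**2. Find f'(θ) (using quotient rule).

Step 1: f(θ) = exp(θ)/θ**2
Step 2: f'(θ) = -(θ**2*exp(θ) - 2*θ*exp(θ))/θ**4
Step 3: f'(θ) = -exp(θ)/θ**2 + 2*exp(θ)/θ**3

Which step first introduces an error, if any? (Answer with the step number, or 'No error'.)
Step 2

Step 2 is incorrect due to a sign flip.
The step shows: -(θ**2*exp(θ) - 2*θ*exp(θ))/θ**4
The correct value should be: (θ**2*exp(θ) - 2*θ*exp(θ))/θ**4

Explanation: The sign of the whole expression was flipped: the term (θ**2*exp(θ) - 2*θ*exp(θ))/θ**4 was incorrectly written as -(θ**2*exp(θ) - 2*θ*exp(θ))/θ**4
The later steps are derived from this incorrect expression, so the error originates in Step 2.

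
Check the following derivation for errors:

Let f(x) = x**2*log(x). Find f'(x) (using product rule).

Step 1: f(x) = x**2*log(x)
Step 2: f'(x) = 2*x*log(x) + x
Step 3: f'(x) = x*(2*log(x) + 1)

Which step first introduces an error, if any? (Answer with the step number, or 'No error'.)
No error

All steps in this derivation are correct.
The final answer f'(x) = x*(2*log(x) + 1) is valid.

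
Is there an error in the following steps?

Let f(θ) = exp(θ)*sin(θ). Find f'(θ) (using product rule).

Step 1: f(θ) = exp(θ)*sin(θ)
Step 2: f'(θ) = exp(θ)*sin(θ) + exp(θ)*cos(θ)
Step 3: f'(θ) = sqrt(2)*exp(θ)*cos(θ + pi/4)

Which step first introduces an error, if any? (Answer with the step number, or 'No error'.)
Step 3

Step 3 is incorrect due to a wrong trig function.
The step shows: sqrt(2)*exp(θ)*cos(θ + pi/4)
The correct value should be: sqrt(2)*exp(θ)*sin(θ + pi/4)

Explanation: sin(θ + pi/4) was incorrectly written as cos(θ + pi/4): the term sqrt(2)*exp(θ)*sin(θ + pi/4) was incorrectly written as sqrt(2)*exp(θ)*cos(θ + pi/4)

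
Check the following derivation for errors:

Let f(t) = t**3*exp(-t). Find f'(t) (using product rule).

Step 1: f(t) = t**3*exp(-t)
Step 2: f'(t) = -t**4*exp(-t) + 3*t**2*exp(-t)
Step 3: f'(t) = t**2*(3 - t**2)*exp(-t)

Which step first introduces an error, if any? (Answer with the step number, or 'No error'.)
Step 2

Step 2 is incorrect due to a wrong exponent.
The step shows: -t**4*exp(-t) + 3*t**2*exp(-t)
The correct value should be: -t**3*exp(-t) + 3*t**2*exp(-t)

Explanation: The exponent 3 on t was incorrectly written as 4: the term -t**3*exp(-t) was incorrectly written as -t**4*exp(-t)
The later steps are derived from this incorrect expression, so the error originates in Step 2.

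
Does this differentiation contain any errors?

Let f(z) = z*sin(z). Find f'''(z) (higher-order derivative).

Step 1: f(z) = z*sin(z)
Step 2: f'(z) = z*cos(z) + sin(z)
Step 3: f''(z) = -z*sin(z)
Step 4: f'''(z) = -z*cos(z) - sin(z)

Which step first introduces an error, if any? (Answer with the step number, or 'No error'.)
Step 3

Step 3 is incorrect due to a dropped term.
The step shows: -z*sin(z)
The correct value should be: -z*sin(z) + 2*cos(z)

Explanation: A term was dropped: the term 2*cos(z) was incorrectly omitted
The later steps are derived from this incorrect expression, so the error originates in Step 3.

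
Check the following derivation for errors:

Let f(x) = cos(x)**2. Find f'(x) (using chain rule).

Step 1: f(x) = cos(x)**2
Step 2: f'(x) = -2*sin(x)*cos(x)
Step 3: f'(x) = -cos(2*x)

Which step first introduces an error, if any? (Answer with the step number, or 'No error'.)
Step 3

Step 3 is incorrect due to a wrong trig function.
The step shows: -cos(2*x)
The correct value should be: -sin(2*x)

Explanation: sin(2*x) was incorrectly written as cos(2*x): the term -sin(2*x) was incorrectly written as -cos(2*x)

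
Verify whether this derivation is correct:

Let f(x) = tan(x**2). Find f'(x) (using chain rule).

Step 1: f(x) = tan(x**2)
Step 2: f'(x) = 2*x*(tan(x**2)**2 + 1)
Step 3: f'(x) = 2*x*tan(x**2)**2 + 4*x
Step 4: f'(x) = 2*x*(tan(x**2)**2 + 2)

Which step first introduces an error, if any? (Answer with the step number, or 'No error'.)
Step 3

Step 3 is incorrect due to a wrong coefficient.
The step shows: 2*x*tan(x**2)**2 + 4*x
The correct value should be: 2*x*tan(x**2)**2 + 2*x

Explanation: The coefficient 2 was incorrectly written as 4: the term 2*x was incorrectly written as 4*x
The later steps are derived from this incorrect expression, so the error originates in Step 3.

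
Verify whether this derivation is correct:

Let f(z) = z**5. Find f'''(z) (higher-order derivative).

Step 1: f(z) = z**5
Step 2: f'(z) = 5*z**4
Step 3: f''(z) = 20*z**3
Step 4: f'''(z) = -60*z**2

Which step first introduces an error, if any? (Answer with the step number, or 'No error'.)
Step 4

Step 4 is incorrect due to a sign flip.
The step shows: -60*z**2
The correct value should be: 60*z**2

Explanation: The sign of the whole expression was flipped: the term 60*z**2 was incorrectly written as -60*z**2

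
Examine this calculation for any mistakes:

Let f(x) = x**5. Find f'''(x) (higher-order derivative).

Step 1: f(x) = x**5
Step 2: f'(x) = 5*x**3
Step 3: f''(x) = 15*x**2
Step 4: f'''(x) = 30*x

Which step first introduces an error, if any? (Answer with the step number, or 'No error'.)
Step 2

Step 2 is incorrect due to a wrong exponent.
The step shows: 5*x**3
The correct value should be: 5*x**4

Explanation: The exponent 4 on x was incorrectly written as 3: the term 5*x**4 was incorrectly written as 5*x**3
The later steps are derived from this incorrect expression, so the error originates in Step 2.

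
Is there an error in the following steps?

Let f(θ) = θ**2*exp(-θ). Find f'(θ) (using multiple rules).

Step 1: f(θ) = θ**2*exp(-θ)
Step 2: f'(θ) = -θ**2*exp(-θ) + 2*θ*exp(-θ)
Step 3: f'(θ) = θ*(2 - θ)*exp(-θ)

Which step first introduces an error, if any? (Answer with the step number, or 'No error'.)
No error

All steps in this derivation are correct.
The final answer f'(θ) = θ*(2 - θ)*exp(-θ) is valid.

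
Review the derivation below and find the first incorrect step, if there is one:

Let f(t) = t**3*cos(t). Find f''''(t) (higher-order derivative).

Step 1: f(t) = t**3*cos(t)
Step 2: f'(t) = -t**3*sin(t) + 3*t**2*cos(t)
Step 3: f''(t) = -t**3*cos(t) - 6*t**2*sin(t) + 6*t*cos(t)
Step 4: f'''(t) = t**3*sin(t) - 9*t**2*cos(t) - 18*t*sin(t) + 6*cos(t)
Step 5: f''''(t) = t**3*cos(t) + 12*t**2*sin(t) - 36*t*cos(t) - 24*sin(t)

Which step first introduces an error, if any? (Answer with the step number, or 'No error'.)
No error

All steps in this derivation are correct.
The final answer f''''(t) = t**3*cos(t) + 12*t**2*sin(t) - 36*t*cos(t) - 24*sin(t) is valid.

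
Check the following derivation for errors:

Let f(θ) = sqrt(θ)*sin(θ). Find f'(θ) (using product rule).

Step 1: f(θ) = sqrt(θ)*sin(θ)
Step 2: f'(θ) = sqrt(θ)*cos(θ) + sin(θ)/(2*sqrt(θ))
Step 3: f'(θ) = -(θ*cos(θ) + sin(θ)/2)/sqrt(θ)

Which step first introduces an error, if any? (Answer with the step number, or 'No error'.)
Step 3

Step 3 is incorrect due to a sign flip.
The step shows: -(θ*cos(θ) + sin(θ)/2)/sqrt(θ)
The correct value should be: (θ*cos(θ) + sin(θ)/2)/sqrt(θ)

Explanation: The sign of the whole expression was flipped: the term (θ*cos(θ) + sin(θ)/2)/sqrt(θ) was incorrectly written as -(θ*cos(θ) + sin(θ)/2)/sqrt(θ)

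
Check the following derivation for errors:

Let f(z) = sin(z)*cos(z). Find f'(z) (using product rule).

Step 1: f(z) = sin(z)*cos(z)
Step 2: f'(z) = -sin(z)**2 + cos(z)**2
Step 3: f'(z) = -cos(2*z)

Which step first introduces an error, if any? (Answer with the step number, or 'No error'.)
Step 3

Step 3 is incorrect due to a sign flip.
The step shows: -cos(2*z)
The correct value should be: cos(2*z)

Explanation: The sign of the whole expression was flipped: the term cos(2*z) was incorrectly written as -cos(2*z)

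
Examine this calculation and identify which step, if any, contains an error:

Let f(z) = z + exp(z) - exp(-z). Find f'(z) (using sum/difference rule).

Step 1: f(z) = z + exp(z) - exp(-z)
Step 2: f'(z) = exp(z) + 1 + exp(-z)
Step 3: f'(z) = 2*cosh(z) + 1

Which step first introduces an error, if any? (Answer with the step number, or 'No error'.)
No error

All steps in this derivation are correct.
The final answer f'(z) = 2*cosh(z) + 1 is valid.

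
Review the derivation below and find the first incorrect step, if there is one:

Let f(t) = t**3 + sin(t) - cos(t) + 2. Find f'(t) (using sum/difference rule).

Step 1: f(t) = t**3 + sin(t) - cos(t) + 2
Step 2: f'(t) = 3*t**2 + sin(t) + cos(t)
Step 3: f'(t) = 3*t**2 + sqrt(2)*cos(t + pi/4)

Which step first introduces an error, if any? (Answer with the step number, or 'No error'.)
Step 3

Step 3 is incorrect due to a wrong trig function.
The step shows: 3*t**2 + sqrt(2)*cos(t + pi/4)
The correct value should be: 3*t**2 + sqrt(2)*sin(t + pi/4)

Explanation: sin(t + pi/4) was incorrectly written as cos(t + pi/4): the term sqrt(2)*sin(t + pi/4) was incorrectly written as sqrt(2)*cos(t + pi/4)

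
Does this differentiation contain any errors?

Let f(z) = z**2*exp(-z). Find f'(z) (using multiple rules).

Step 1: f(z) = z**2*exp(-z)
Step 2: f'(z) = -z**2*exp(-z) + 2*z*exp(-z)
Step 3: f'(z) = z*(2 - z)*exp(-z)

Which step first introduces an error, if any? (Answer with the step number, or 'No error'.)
No error

All steps in this derivation are correct.
The final answer f'(z) = z*(2 - z)*exp(-z) is valid.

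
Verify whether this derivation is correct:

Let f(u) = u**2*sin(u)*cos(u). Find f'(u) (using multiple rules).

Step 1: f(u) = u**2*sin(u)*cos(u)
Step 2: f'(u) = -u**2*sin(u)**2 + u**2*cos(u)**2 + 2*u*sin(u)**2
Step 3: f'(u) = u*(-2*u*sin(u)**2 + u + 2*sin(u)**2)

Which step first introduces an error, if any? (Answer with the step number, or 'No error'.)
Step 2

Step 2 is incorrect due to a wrong trig function.
The step shows: -u**2*sin(u)**2 + u**2*cos(u)**2 + 2*u*sin(u)**2
The correct value should be: -u**2*sin(u)**2 + u**2*cos(u)**2 + 2*u*sin(u)*cos(u)

Explanation: cos(u) was incorrectly written as sin(u): the term 2*u*sin(u)*cos(u) was incorrectly written as 2*u*sin(u)**2
The later steps are derived from this incorrect expression, so the error originates in Step 2.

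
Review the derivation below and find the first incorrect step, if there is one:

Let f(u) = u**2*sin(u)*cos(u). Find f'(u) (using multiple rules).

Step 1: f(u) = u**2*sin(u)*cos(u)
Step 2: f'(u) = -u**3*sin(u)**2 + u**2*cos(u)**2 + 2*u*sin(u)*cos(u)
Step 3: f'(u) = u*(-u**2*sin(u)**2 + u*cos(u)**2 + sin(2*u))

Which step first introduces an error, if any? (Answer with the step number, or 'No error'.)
Step 2

Step 2 is incorrect due to a wrong exponent.
The step shows: -u**3*sin(u)**2 + u**2*cos(u)**2 + 2*u*sin(u)*cos(u)
The correct value should be: -u**2*sin(u)**2 + u**2*cos(u)**2 + 2*u*sin(u)*cos(u)

Explanation: The exponent 2 on u was incorrectly written as 3: the term -u**2*sin(u)**2 was incorrectly written as -u**3*sin(u)**2
The later steps are derived from this incorrect expression, so the error originates in Step 2.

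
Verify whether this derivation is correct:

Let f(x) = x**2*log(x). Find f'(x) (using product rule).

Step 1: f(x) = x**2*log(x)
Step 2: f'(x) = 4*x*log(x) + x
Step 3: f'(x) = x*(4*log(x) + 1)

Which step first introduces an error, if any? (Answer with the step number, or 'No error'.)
Step 2

Step 2 is incorrect due to a wrong coefficient.
The step shows: 4*x*log(x) + x
The correct value should be: 2*x*log(x) + x

Explanation: The coefficient 2 was incorrectly written as 4: the term 2*x*log(x) was incorrectly written as 4*x*log(x)
The later steps are derived from this incorrect expression, so the error originates in Step 2.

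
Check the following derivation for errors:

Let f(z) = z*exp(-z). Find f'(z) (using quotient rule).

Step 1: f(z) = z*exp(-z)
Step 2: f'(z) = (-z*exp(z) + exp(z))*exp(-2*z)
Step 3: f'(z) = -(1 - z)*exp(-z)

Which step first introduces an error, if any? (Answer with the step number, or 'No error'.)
Step 3

Step 3 is incorrect due to a sign flip.
The step shows: -(1 - z)*exp(-z)
The correct value should be: (1 - z)*exp(-z)

Explanation: The sign of the whole expression was flipped: the term (1 - z)*exp(-z) was incorrectly written as -(1 - z)*exp(-z)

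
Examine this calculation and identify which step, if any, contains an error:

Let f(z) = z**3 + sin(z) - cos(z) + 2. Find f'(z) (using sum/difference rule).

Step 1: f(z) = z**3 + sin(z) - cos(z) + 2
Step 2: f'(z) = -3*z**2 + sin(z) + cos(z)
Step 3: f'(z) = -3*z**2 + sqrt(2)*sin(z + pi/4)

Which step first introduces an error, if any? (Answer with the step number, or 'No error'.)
Step 2

Step 2 is incorrect due to a sign flip.
The step shows: -3*z**2 + sin(z) + cos(z)
The correct value should be: 3*z**2 + sin(z) + cos(z)

Explanation: The sign of one term was flipped: the term 3*z**2 was incorrectly written as -3*z**2
The later steps are derived from this incorrect expression, so the error originates in Step 2.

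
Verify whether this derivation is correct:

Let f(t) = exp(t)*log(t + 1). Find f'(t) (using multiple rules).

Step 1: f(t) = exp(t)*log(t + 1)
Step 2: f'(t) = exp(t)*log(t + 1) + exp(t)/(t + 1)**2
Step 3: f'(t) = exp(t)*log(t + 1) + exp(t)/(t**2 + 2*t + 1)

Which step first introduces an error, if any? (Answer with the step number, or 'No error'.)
Step 2

Step 2 is incorrect due to a wrong exponent.
The step shows: exp(t)*log(t + 1) + exp(t)/(t + 1)**2
The correct value should be: exp(t)*log(t + 1) + exp(t)/(t + 1)

Explanation: The exponent -1 on t + 1 was incorrectly written as -2: the term exp(t)/(t + 1) was incorrectly written as exp(t)/(t + 1)**2
The later steps are derived from this incorrect expression, so the error originates in Step 2.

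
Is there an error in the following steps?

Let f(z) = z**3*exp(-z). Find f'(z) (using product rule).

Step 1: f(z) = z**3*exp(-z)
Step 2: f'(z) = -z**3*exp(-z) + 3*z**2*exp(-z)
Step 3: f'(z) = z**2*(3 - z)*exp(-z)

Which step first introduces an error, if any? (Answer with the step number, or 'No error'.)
No error

All steps in this derivation are correct.
The final answer f'(z) = z**2*(3 - z)*exp(-z) is valid.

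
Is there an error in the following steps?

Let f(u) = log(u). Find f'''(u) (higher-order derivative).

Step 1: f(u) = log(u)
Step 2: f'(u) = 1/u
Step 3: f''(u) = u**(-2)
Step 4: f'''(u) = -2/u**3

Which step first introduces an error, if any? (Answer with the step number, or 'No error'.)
Step 3

Step 3 is incorrect due to a sign flip.
The step shows: u**(-2)
The correct value should be: -1/u**2

Explanation: The sign of the whole expression was flipped: the term -1/u**2 was incorrectly written as u**(-2)
The later steps are derived from this incorrect expression, so the error originates in Step 3.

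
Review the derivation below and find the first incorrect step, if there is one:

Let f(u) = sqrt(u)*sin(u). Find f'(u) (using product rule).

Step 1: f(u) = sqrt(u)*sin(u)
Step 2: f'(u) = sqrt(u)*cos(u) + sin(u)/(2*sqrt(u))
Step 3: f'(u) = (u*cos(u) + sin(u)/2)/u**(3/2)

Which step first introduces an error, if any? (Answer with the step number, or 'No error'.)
Step 3

Step 3 is incorrect due to a wrong exponent.
The step shows: (u*cos(u) + sin(u)/2)/u**(3/2)
The correct value should be: (u*cos(u) + sin(u)/2)/sqrt(u)

Explanation: The exponent -1/2 on u was incorrectly written as -3/2: the term (u*cos(u) + sin(u)/2)/sqrt(u) was incorrectly written as (u*cos(u) + sin(u)/2)/u**(3/2)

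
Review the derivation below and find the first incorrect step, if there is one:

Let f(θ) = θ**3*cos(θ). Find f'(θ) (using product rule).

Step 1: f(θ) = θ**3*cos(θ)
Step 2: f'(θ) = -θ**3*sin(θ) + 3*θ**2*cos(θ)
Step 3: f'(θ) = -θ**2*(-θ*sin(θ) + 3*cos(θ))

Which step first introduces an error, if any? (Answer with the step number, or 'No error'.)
Step 3

Step 3 is incorrect due to a sign flip.
The step shows: -θ**2*(-θ*sin(θ) + 3*cos(θ))
The correct value should be: θ**2*(-θ*sin(θ) + 3*cos(θ))

Explanation: The sign of the whole expression was flipped: the term θ**2*(-θ*sin(θ) + 3*cos(θ)) was incorrectly written as -θ**2*(-θ*sin(θ) + 3*cos(θ))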